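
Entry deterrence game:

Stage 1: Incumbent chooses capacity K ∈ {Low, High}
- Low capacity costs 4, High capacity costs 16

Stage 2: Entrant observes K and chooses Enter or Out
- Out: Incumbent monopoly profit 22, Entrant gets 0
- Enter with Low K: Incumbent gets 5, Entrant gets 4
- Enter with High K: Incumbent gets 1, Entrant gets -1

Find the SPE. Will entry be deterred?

SPE: (High, Enter|Low, Out|High); Entry deterred. Incumbent net profit = 6

Work:
After Low K: Entrant enters (4 > 0)
After High K: Entrant stays out (-1 < 0)
Incumbent: Low → 5−4=1, High → 22−16=6
Incumbent chooses High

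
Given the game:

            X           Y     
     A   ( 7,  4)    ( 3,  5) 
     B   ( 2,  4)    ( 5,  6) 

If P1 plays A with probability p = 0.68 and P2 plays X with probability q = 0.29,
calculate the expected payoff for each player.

E[P1] = 4.1504, E[P2] = 4.9372

Work:
E[P1] = p·q·π₁(A,X) + p·(1-q)·π₁(A,Y) + (1-p)·q·π₁(B,X) + (1-p)·(1-q)·π₁(B,Y)
= 0.68·0.29·7 + 0.68·0.71·3 + 0.32·0.29·2 + 0.32·0.71·5
= 4.1504

E[P2] = 4.9372 (similar calculation)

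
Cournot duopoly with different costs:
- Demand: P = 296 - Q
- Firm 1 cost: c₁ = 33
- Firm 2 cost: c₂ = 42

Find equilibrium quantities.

q₁* = 90.67, q₂* = 81.67

Work:
Reaction: q₁ = (296 - 33 - q₂)/2
Reaction: q₂ = (296 - 42 - q₁)/2
Solve simultaneously:
q₁* = (296 - 2×33 + 42)/3 = 90.67
q₂* = (296 - 2×42 + 33)/3 = 81.67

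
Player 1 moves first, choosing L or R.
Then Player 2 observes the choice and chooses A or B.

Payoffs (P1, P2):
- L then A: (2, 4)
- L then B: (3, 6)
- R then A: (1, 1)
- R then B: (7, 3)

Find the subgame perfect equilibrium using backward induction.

P1 plays R, P2 plays B after L and B after R; Payoff (7, 3)

Work:
Backward induction:
After L: P2 chooses B → P1 gets 3
After R: P2 chooses B → P1 gets 7
P1 chooses R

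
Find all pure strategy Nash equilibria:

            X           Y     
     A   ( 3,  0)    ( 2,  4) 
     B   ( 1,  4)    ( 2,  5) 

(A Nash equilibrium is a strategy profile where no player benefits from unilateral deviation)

Nash equilibrium: (A, Y), (B, Y)

Work:
Best responses:
  P1 vs X: payoffs [3, 1] → best response A (payoff 3)
  P1 vs Y: payoffs [2, 2] → best response A/B (payoff 2)
  P2 vs A: payoffs [0, 4] → best response Y (payoff 4)
  P2 vs B: payoffs [4, 5] → best response Y (payoff 5)
Mutual best responses: (A,Y), (B,Y) → Nash equilibria.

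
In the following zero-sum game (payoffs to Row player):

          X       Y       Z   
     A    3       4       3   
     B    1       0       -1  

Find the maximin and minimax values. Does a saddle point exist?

Maximin = 3, Minimax = 3, Saddle: True

Work:
Row minimums: [3, -1] → maximin = 3
Column maximums: [3, 4, 3] → minimax = 3
Saddle point exists! Game value = 3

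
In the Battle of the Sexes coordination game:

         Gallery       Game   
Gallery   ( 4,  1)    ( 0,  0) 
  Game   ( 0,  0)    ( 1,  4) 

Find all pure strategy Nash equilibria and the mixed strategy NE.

Pure NE: (Gallery, Gallery) and (Game, Game); Mixed NE: p = 0.8, q = 0.2

Work:
Check pure NE:
(Gallery, Gallery): (4, 1) - no unilateral deviation beneficial
(Game, Game): (1, 4) - no unilateral deviation beneficial
Mixed NE: P1 plays Gallery with p = 0.8, P2 plays Gallery with q = 0.2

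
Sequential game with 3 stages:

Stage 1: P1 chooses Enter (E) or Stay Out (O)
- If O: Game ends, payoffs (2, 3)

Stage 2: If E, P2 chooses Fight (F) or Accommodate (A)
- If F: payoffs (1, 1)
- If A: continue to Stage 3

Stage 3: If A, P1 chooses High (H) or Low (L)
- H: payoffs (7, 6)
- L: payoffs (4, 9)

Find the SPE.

SPE: (E, A, H); Outcome (7, 6)

Work:
Stage 3: P1 chooses H (7 vs 4)
Stage 2: P2: F->1, A->6 (anticipating H). Choose A
Stage 1: P1: O->2, E->7 (anticipating A, H). Choose E
SPE path: E -> A -> H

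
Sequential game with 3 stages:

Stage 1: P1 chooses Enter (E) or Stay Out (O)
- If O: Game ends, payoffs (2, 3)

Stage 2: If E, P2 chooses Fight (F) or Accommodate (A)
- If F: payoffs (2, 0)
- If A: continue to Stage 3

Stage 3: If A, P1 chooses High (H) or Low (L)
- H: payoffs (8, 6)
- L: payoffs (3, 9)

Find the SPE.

SPE: (E, A, H); Outcome (8, 6)

Work:
Stage 3: P1 chooses H (8 vs 3)
Stage 2: P2: F->0, A->6 (anticipating H). Choose A
Stage 1: P1: O->2, E->8 (anticipating A, H). Choose E
SPE path: E -> A -> H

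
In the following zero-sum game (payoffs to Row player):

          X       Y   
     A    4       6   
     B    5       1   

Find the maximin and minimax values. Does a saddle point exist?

Maximin = 4, Minimax = 5, Saddle: False

Work:
Row minimums: [4, 1] → maximin = 4
Column maximums: [5, 6] → minimax = 5
No saddle point (maximin ≠ minimax). Mixed strategy needed.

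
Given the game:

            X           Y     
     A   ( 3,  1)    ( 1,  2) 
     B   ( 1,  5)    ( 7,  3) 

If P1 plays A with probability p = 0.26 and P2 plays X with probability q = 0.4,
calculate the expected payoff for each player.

E[P1] = 3.872, E[P2] = 3.228

Work:
E[P1] = p·q·π₁(A,X) + p·(1-q)·π₁(A,Y) + (1-p)·q·π₁(B,X) + (1-p)·(1-q)·π₁(B,Y)
= 0.26·0.4·3 + 0.26·0.6·1 + 0.74·0.4·1 + 0.74·0.6·7
= 3.872

E[P2] = 3.228 (similar calculation)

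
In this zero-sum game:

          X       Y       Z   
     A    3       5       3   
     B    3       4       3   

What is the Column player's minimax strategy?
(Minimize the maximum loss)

Column should play X or Z (all achieve the minimum), value = 3

Work:
Column player minimizes Row's maximum payoff:
Column X: max payoff to Row = 3
Column Y: max payoff to Row = 5
Column Z: max payoff to Row = 3
Minimum is 3, achieved by columns X, Z (tied).
Each of X or Z is a minimax strategy.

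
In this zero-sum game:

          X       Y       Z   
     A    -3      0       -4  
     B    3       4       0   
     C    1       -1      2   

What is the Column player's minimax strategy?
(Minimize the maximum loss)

Column should play Z, value = 2

Work:
Column player minimizes Row's maximum payoff:
Column X: max payoff to Row = 3
Column Y: max payoff to Row = 4
Column Z: max payoff to Row = 2
Minimum is 2, achieved by column Z.
Minimax strategy: Z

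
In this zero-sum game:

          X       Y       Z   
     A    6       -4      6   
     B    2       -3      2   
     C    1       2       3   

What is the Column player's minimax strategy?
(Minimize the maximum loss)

Column should play Y, value = 2

Work:
Column player minimizes Row's maximum payoff:
Column X: max payoff to Row = 6
Column Y: max payoff to Row = 2
Column Z: max payoff to Row = 6
Minimum is 2, achieved by column Y.
Minimax strategy: Y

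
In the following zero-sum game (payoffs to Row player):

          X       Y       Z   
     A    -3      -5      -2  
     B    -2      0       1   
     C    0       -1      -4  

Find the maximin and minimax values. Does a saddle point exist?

Maximin = -2, Minimax = 0, Saddle: False

Work:
Row minimums: [-5, -2, -4] → maximin = -2
Column maximums: [0, 0, 1] → minimax = 0
No saddle point (maximin ≠ minimax). Mixed strategy needed.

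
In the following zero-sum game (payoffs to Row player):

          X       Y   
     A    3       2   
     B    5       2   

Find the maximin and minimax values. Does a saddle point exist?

Maximin = 2, Minimax = 2, Saddle: True

Work:
Row minimums: [2, 2] → maximin = 2
Column maximums: [5, 2] → minimax = 2
Saddle point exists! Game value = 2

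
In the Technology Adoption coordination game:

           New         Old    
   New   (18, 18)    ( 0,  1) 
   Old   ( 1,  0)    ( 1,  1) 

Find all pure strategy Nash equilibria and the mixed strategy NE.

Pure NE: (New, New) and (Old, Old); Mixed NE: p = 0.0556, q = 0.0556

Work:
Check pure NE:
(New, New): (18, 18) - no unilateral deviation beneficial
(Old, Old): (1, 1) - no unilateral deviation beneficial
Mixed NE: P1 plays New with p = 0.0556, P2 plays New with q = 0.0556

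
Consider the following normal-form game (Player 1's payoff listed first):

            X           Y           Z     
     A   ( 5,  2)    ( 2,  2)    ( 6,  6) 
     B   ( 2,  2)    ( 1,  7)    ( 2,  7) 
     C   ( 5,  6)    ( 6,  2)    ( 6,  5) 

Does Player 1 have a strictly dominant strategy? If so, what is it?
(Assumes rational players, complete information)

No strictly dominant strategy exists for Player 1

Work:
A strategy strictly dominates another if it gives a strictly higher payoff against every opponent action. Compare each pair of P1's strategies column-by-column:
  A vs B: [5 vs 2, 2 vs 1, 6 vs 2] → A strictly dominates B
  A vs C: [5 vs 5, 2 vs 6, 6 vs 6] → A does not strictly dominate C (column X: 5 ≤ 5)
  B vs A: [2 vs 5, 1 vs 2, 2 vs 6] → B does not strictly dominate A (column X: 2 ≤ 5)
  B vs C: [2 vs 5, 1 vs 6, 2 vs 6] → B does not strictly dominate C (column X: 2 ≤ 5)
  C vs A: [5 vs 5, 6 vs 2, 6 vs 6] → C does not strictly dominate A (column X: 5 ≤ 5)
  C vs B: [5 vs 2, 6 vs 1, 6 vs 2] → C strictly dominates B
No single strategy strictly dominates all others → no strictly dominant strategy.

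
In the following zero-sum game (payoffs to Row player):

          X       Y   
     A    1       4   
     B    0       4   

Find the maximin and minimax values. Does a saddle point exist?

Maximin = 1, Minimax = 1, Saddle: True

Work:
Row minimums: [1, 0] → maximin = 1
Column maximums: [1, 4] → minimax = 1
Saddle point exists! Game value = 1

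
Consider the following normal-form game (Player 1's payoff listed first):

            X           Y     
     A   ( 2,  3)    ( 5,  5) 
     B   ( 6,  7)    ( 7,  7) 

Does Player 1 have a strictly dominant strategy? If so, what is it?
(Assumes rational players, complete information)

Yes, Player 1's strictly dominant strategy is B

Work:
A strategy strictly dominates another if it gives a strictly higher payoff against every opponent action. Compare each pair of P1's strategies column-by-column:
  A vs B: [2 vs 6, 5 vs 7] → A does not strictly dominate B (column X: 2 ≤ 6)
  B vs A: [6 vs 2, 7 vs 5] → B strictly dominates A
B strictly dominates every other strategy → strictly dominant.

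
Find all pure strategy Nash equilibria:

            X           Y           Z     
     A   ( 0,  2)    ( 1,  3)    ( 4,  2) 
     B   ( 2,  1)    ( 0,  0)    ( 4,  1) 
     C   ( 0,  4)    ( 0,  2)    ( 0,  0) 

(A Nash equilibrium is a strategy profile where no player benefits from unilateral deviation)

Nash equilibrium: (A, Y), (B, X), (B, Z)

Work:
Best responses:
  P1 vs X: payoffs [0, 2, 0] → best response B (payoff 2)
  P1 vs Y: payoffs [1, 0, 0] → best response A (payoff 1)
  P1 vs Z: payoffs [4, 4, 0] → best response A/B (payoff 4)
  P2 vs A: payoffs [2, 3, 2] → best response Y (payoff 3)
  P2 vs B: payoffs [1, 0, 1] → best response X/Z (payoff 1)
  P2 vs C: payoffs [4, 2, 0] → best response X (payoff 4)
Mutual best responses: (A,Y), (B,X), (B,Z) → Nash equilibria.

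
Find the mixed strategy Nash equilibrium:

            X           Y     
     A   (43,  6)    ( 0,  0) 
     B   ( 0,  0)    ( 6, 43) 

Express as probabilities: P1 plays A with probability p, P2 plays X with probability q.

p = 0.8776, q = 0.1224

Work:
Find probabilities that make opponent indifferent:
P2 chooses q to make P1 indifferent between A and B
P1 chooses p to make P2 indifferent between X and Y
Mixed NE: P1 plays (A: 0.8776, B: 0.1224), P2 plays (X: 0.1224, Y: 0.8776)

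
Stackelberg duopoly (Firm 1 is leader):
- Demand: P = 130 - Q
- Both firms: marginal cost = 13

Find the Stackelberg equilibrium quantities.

q₁* (leader) = 58.5, q₂* (follower) = 29.25

Work:
Follower's reaction: q₂ = (a - c - q₁)/2
Leader substitutes: π₁ = q₁·(a - q₁ - (a-c-q₁)/2 - c)
FOC: q₁* = (130 - 13)/2 = 58.50
Then: q₂* = (130 - 13 - 58.5)/2 = 29.25
Leader has first-mover advantage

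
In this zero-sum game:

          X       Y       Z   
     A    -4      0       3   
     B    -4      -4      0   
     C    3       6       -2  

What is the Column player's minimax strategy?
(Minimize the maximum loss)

Column should play X or Z (all achieve the minimum), value = 3

Work:
Column player minimizes Row's maximum payoff:
Column X: max payoff to Row = 3
Column Y: max payoff to Row = 6
Column Z: max payoff to Row = 3
Minimum is 3, achieved by columns X, Z (tied).
Each of X or Z is a minimax strategy.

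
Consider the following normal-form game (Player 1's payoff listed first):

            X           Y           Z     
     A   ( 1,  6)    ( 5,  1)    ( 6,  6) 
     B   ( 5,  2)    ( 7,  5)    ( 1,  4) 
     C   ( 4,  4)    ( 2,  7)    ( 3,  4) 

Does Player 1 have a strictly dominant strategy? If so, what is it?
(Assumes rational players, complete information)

No strictly dominant strategy exists for Player 1

Work:
A strategy strictly dominates another if it gives a strictly higher payoff against every opponent action. Compare each pair of P1's strategies column-by-column:
  A vs B: [1 vs 5, 5 vs 7, 6 vs 1] → A does not strictly dominate B (column X: 1 ≤ 5)
  A vs C: [1 vs 4, 5 vs 2, 6 vs 3] → A does not strictly dominate C (column X: 1 ≤ 4)
  B vs A: [5 vs 1, 7 vs 5, 1 vs 6] → B does not strictly dominate A (column Z: 1 ≤ 6)
  B vs C: [5 vs 4, 7 vs 2, 1 vs 3] → B does not strictly dominate C (column Z: 1 ≤ 3)
  C vs A: [4 vs 1, 2 vs 5, 3 vs 6] → C does not strictly dominate A (column Y: 2 ≤ 5)
  C vs B: [4 vs 5, 2 vs 7, 3 vs 1] → C does not strictly dominate B (column X: 4 ≤ 5)
No single strategy strictly dominates all others → no strictly dominant strategy.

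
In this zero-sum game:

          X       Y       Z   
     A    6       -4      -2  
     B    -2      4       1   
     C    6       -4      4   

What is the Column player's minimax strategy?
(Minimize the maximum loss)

Column should play Y or Z (all achieve the minimum), value = 4

Work:
Column player minimizes Row's maximum payoff:
Column X: max payoff to Row = 6
Column Y: max payoff to Row = 4
Column Z: max payoff to Row = 4
Minimum is 4, achieved by columns Y, Z (tied).
Each of Y or Z is a minimax strategy.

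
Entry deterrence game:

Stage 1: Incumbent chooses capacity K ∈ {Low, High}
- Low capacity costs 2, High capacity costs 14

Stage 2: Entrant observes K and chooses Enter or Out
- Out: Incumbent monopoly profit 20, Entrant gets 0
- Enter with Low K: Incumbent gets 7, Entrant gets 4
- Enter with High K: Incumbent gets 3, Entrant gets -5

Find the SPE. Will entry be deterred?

SPE: (High, Enter|Low, Out|High); Entry deterred. Incumbent net profit = 6

Work:
After Low K: Entrant enters (4 > 0)
After High K: Entrant stays out (-5 < 0)
Incumbent: Low → 7−2=5, High → 20−14=6
Incumbent chooses High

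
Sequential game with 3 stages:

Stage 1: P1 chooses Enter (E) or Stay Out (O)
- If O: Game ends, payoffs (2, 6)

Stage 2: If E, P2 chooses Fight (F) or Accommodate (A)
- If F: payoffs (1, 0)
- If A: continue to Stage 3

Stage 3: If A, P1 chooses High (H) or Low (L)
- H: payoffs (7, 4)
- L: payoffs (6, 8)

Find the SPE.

SPE: (E, A, H); Outcome (7, 4)

Work:
Stage 3: P1 chooses H (7 vs 6)
Stage 2: P2: F->0, A->4 (anticipating H). Choose A
Stage 1: P1: O->2, E->7 (anticipating A, H). Choose E
SPE path: E -> A -> H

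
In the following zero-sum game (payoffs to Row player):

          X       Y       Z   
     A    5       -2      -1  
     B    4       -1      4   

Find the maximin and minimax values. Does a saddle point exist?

Maximin = -1, Minimax = -1, Saddle: True

Work:
Row minimums: [-2, -1] → maximin = -1
Column maximums: [5, -1, 4] → minimax = -1
Saddle point exists! Game value = -1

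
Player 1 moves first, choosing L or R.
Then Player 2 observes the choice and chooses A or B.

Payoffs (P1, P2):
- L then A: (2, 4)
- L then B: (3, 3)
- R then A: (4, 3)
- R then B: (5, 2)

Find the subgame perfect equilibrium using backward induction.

P1 plays R, P2 plays A after L and A after R; Payoff (4, 3)

Work:
Backward induction:
After L: P2 chooses A → P1 gets 2
After R: P2 chooses A → P1 gets 4
P1 chooses R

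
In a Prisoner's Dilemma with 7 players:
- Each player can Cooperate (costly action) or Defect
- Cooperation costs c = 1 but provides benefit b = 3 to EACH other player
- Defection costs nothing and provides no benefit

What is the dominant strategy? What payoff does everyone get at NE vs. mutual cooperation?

Dominant: Defect; NE payoff = 0; Coop payoff = 17

Work:
Defect dominates (saves cost c = 1, benefit to others is external)
NE: All defect → everyone gets 0
If all cooperate: each receives (6)×3 - 1 = 17
Social dilemma: 17 > 0 but NE gives 0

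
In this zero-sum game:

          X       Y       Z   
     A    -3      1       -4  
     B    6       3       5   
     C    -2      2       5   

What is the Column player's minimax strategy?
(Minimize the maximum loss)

Column should play Y, value = 3

Work:
Column player minimizes Row's maximum payoff:
Column X: max payoff to Row = 6
Column Y: max payoff to Row = 3
Column Z: max payoff to Row = 5
Minimum is 3, achieved by column Y.
Minimax strategy: Y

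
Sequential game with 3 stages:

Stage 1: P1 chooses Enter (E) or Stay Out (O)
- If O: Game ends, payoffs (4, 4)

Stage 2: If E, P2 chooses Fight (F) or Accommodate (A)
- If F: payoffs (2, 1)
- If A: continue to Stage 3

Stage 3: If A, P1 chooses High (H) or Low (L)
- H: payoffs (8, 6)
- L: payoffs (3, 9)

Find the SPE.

SPE: (E, A, H); Outcome (8, 6)

Work:
Stage 3: P1 chooses H (8 vs 3)
Stage 2: P2: F->1, A->6 (anticipating H). Choose A
Stage 1: P1: O->4, E->8 (anticipating A, H). Choose E
SPE path: E -> A -> H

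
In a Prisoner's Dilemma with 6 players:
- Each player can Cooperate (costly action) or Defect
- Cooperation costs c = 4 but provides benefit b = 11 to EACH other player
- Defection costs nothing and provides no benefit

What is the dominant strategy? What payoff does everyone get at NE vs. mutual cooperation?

Dominant: Defect; NE payoff = 0; Coop payoff = 51

Work:
Defect dominates (saves cost c = 4, benefit to others is external)
NE: All defect → everyone gets 0
If all cooperate: each receives (5)×11 - 4 = 51
Social dilemma: 51 > 0 but NE gives 0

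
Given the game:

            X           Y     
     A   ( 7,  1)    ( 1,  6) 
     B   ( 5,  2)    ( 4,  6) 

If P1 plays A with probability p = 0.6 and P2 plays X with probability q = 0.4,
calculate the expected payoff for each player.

E[P1] = 3.8, E[P2] = 4.16

Work:
E[P1] = p·q·π₁(A,X) + p·(1-q)·π₁(A,Y) + (1-p)·q·π₁(B,X) + (1-p)·(1-q)·π₁(B,Y)
= 0.6·0.4·7 + 0.6·0.6·1 + 0.4·0.4·5 + 0.4·0.6·4
= 3.8

E[P2] = 4.16 (similar calculation)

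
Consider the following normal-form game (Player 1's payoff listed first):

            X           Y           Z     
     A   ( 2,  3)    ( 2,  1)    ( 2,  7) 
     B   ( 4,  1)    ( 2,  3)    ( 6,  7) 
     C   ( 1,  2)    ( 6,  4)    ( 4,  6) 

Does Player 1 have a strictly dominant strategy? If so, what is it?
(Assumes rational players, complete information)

No strictly dominant strategy exists for Player 1

Work:
A strategy strictly dominates another if it gives a strictly higher payoff against every opponent action. Compare each pair of P1's strategies column-by-column:
  A vs B: [2 vs 4, 2 vs 2, 2 vs 6] → A does not strictly dominate B (column X: 2 ≤ 4)
  A vs C: [2 vs 1, 2 vs 6, 2 vs 4] → A does not strictly dominate C (column Y: 2 ≤ 6)
  B vs A: [4 vs 2, 2 vs 2, 6 vs 2] → B does not strictly dominate A (column Y: 2 ≤ 2)
  B vs C: [4 vs 1, 2 vs 6, 6 vs 4] → B does not strictly dominate C (column Y: 2 ≤ 6)
  C vs A: [1 vs 2, 6 vs 2, 4 vs 2] → C does not strictly dominate A (column X: 1 ≤ 2)
  C vs B: [1 vs 4, 6 vs 2, 4 vs 6] → C does not strictly dominate B (column X: 1 ≤ 4)
No single strategy strictly dominates all others → no strictly dominant strategy.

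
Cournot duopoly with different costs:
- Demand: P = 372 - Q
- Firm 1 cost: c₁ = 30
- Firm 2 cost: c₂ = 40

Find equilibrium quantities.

q₁* = 117.33, q₂* = 107.33

Work:
Reaction: q₁ = (372 - 30 - q₂)/2
Reaction: q₂ = (372 - 40 - q₁)/2
Solve simultaneously:
q₁* = (372 - 2×30 + 40)/3 = 117.33
q₂* = (372 - 2×40 + 30)/3 = 107.33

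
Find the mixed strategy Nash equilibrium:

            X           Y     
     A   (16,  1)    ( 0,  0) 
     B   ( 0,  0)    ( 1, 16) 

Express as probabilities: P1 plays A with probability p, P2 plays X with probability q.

p = 0.9412, q = 0.0588

Work:
Find probabilities that make opponent indifferent:
P2 chooses q to make P1 indifferent between A and B
P1 chooses p to make P2 indifferent between X and Y
Mixed NE: P1 plays (A: 0.9412, B: 0.0588), P2 plays (X: 0.0588, Y: 0.9412)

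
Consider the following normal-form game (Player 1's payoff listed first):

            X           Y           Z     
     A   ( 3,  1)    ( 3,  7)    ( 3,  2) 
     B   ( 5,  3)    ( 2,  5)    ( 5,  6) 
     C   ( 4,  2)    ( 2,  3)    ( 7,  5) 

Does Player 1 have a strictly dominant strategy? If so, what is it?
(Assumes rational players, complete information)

No strictly dominant strategy exists for Player 1

Work:
A strategy strictly dominates another if it gives a strictly higher payoff against every opponent action. Compare each pair of P1's strategies column-by-column:
  A vs B: [3 vs 5, 3 vs 2, 3 vs 5] → A does not strictly dominate B (column X: 3 ≤ 5)
  A vs C: [3 vs 4, 3 vs 2, 3 vs 7] → A does not strictly dominate C (column X: 3 ≤ 4)
  B vs A: [5 vs 3, 2 vs 3, 5 vs 3] → B does not strictly dominate A (column Y: 2 ≤ 3)
  B vs C: [5 vs 4, 2 vs 2, 5 vs 7] → B does not strictly dominate C (column Y: 2 ≤ 2)
  C vs A: [4 vs 3, 2 vs 3, 7 vs 3] → C does not strictly dominate A (column Y: 2 ≤ 3)
  C vs B: [4 vs 5, 2 vs 2, 7 vs 5] → C does not strictly dominate B (column X: 4 ≤ 5)
No single strategy strictly dominates all others → no strictly dominant strategy.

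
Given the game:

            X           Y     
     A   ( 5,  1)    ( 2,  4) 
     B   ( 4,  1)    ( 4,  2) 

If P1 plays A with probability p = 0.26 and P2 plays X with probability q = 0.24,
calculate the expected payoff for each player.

E[P1] = 3.6672, E[P2] = 2.1552

Work:
E[P1] = p·q·π₁(A,X) + p·(1-q)·π₁(A,Y) + (1-p)·q·π₁(B,X) + (1-p)·(1-q)·π₁(B,Y)
= 0.26·0.24·5 + 0.26·0.76·2 + 0.74·0.24·4 + 0.74·0.76·4
= 3.6672

E[P2] = 2.1552 (similar calculation)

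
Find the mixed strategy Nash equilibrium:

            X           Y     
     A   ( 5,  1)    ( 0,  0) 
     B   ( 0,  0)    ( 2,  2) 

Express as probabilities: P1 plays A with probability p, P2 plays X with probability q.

p = 0.6667, q = 0.2857

Work:
Find probabilities that make opponent indifferent:
P2 chooses q to make P1 indifferent between A and B
P1 chooses p to make P2 indifferent between X and Y
Mixed NE: P1 plays (A: 0.6667, B: 0.3333), P2 plays (X: 0.2857, Y: 0.7143)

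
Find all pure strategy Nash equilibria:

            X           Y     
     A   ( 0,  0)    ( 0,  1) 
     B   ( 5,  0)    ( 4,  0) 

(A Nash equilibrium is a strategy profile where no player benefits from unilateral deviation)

Nash equilibrium: (B, X), (B, Y)

Work:
Best responses:
  P1 vs X: payoffs [0, 5] → best response B (payoff 5)
  P1 vs Y: payoffs [0, 4] → best response B (payoff 4)
  P2 vs A: payoffs [0, 1] → best response Y (payoff 1)
  P2 vs B: payoffs [0, 0] → best response X/Y (payoff 0)
Mutual best responses: (B,X), (B,Y) → Nash equilibria.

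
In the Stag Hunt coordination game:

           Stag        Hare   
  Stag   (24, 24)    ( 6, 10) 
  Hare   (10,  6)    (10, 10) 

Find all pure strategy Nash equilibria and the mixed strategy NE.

Pure NE: (Stag, Stag) and (Hare, Hare); Mixed NE: p = 0.2222, q = 0.2222

Work:
Check pure NE:
(Stag, Stag): (24, 24) - no unilateral deviation beneficial
(Hare, Hare): (10, 10) - no unilateral deviation beneficial
Mixed NE: P1 plays Stag with p = 0.2222, P2 plays Stag with q = 0.2222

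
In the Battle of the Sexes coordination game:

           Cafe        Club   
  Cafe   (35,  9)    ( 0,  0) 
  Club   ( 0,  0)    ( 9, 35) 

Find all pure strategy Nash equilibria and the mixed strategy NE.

Pure NE: (Cafe, Cafe) and (Club, Club); Mixed NE: p = 0.7955, q = 0.2045

Work:
Check pure NE:
(Cafe, Cafe): (35, 9) - no unilateral deviation beneficial
(Club, Club): (9, 35) - no unilateral deviation beneficial
Mixed NE: P1 plays Cafe with p = 0.7955, P2 plays Cafe with q = 0.2045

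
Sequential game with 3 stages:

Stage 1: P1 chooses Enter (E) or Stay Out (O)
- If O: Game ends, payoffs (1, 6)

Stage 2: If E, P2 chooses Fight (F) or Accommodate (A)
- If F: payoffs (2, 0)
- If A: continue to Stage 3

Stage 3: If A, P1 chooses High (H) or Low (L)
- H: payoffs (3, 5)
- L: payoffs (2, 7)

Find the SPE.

SPE: (E, A, H); Outcome (3, 5)

Work:
Stage 3: P1 chooses H (3 vs 2)
Stage 2: P2: F->0, A->5 (anticipating H). Choose A
Stage 1: P1: O->1, E->3 (anticipating A, H). Choose E
SPE path: E -> A -> H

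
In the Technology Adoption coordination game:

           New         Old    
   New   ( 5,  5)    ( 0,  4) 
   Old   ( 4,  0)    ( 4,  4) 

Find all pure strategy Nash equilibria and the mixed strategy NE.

Pure NE: (New, New) and (Old, Old); Mixed NE: p = 0.8, q = 0.8

Work:
Check pure NE:
(New, New): (5, 5) - no unilateral deviation beneficial
(Old, Old): (4, 4) - no unilateral deviation beneficial
Mixed NE: P1 plays New with p = 0.8, P2 plays New with q = 0.8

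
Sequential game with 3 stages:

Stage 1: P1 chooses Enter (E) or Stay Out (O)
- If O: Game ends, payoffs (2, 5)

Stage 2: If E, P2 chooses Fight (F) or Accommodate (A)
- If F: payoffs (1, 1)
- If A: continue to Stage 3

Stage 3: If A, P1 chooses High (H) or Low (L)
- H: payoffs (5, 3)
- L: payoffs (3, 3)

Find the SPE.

SPE: (E, A, H); Outcome (5, 3)

Work:
Stage 3: P1 chooses H (5 vs 3)
Stage 2: P2: F->1, A->3 (anticipating H). Choose A
Stage 1: P1: O->2, E->5 (anticipating A, H). Choose E
SPE path: E -> A -> H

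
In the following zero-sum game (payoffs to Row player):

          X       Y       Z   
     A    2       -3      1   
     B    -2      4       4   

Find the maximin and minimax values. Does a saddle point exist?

Maximin = -2, Minimax = 2, Saddle: False

Work:
Row minimums: [-3, -2] → maximin = -2
Column maximums: [2, 4, 4] → minimax = 2
No saddle point (maximin ≠ minimax). Mixed strategy needed.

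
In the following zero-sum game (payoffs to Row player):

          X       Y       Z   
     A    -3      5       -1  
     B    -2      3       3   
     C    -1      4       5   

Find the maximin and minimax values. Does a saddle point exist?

Maximin = -1, Minimax = -1, Saddle: True

Work:
Row minimums: [-3, -2, -1] → maximin = -1
Column maximums: [-1, 5, 5] → minimax = -1
Saddle point exists! Game value = -1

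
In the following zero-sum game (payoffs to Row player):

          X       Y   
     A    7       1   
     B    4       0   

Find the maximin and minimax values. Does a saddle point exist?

Maximin = 1, Minimax = 1, Saddle: True

Work:
Row minimums: [1, 0] → maximin = 1
Column maximums: [7, 1] → minimax = 1
Saddle point exists! Game value = 1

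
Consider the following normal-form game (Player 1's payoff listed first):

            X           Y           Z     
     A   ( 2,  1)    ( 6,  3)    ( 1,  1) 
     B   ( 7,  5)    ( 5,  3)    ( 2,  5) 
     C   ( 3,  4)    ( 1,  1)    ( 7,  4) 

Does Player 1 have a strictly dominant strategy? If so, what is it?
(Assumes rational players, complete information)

No strictly dominant strategy exists for Player 1

Work:
A strategy strictly dominates another if it gives a strictly higher payoff against every opponent action. Compare each pair of P1's strategies column-by-column:
  A vs B: [2 vs 7, 6 vs 5, 1 vs 2] → A does not strictly dominate B (column X: 2 ≤ 7)
  A vs C: [2 vs 3, 6 vs 1, 1 vs 7] → A does not strictly dominate C (column X: 2 ≤ 3)
  B vs A: [7 vs 2, 5 vs 6, 2 vs 1] → B does not strictly dominate A (column Y: 5 ≤ 6)
  B vs C: [7 vs 3, 5 vs 1, 2 vs 7] → B does not strictly dominate C (column Z: 2 ≤ 7)
  C vs A: [3 vs 2, 1 vs 6, 7 vs 1] → C does not strictly dominate A (column Y: 1 ≤ 6)
  C vs B: [3 vs 7, 1 vs 5, 7 vs 2] → C does not strictly dominate B (column X: 3 ≤ 7)
No single strategy strictly dominates all others → no strictly dominant strategy.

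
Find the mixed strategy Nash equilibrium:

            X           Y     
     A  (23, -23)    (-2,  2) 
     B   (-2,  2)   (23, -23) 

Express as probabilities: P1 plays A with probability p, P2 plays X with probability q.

p = 0.5, q = 0.5

Work:
Find probabilities that make opponent indifferent:
P2 chooses q to make P1 indifferent between A and B
P1 chooses p to make P2 indifferent between X and Y
Mixed NE: P1 plays (A: 0.5, B: 0.5), P2 plays (X: 0.5, Y: 0.5)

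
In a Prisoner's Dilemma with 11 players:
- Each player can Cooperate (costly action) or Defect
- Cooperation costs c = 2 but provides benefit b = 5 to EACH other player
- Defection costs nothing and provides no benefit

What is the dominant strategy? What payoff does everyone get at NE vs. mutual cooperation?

Dominant: Defect; NE payoff = 0; Coop payoff = 48

Work:
Defect dominates (saves cost c = 2, benefit to others is external)
NE: All defect → everyone gets 0
If all cooperate: each receives (10)×5 - 2 = 48
Social dilemma: 48 > 0 but NE gives 0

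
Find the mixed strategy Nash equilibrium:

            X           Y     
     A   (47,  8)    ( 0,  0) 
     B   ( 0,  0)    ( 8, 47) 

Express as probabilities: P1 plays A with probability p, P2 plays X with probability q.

p = 0.8545, q = 0.1455

Work:
Find probabilities that make opponent indifferent:
P2 chooses q to make P1 indifferent between A and B
P1 chooses p to make P2 indifferent between X and Y
Mixed NE: P1 plays (A: 0.8545, B: 0.1455), P2 plays (X: 0.1455, Y: 0.8545)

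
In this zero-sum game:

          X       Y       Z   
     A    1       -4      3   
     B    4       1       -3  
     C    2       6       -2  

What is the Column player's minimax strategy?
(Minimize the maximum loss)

Column should play Z, value = 3

Work:
Column player minimizes Row's maximum payoff:
Column X: max payoff to Row = 4
Column Y: max payoff to Row = 6
Column Z: max payoff to Row = 3
Minimum is 3, achieved by column Z.
Minimax strategy: Z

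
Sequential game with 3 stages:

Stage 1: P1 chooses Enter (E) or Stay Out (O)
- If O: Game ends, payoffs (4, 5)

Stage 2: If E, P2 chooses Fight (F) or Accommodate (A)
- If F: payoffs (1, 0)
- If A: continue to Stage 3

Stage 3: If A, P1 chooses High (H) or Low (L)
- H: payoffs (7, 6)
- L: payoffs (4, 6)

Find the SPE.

SPE: (E, A, H); Outcome (7, 6)

Work:
Stage 3: P1 chooses H (7 vs 4)
Stage 2: P2: F->0, A->6 (anticipating H). Choose A
Stage 1: P1: O->4, E->7 (anticipating A, H). Choose E
SPE path: E -> A -> H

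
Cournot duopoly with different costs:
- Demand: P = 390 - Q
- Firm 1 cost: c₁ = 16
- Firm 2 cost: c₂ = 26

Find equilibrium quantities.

q₁* = 128.0, q₂* = 118.0

Work:
Reaction: q₁ = (390 - 16 - q₂)/2
Reaction: q₂ = (390 - 26 - q₁)/2
Solve simultaneously:
q₁* = (390 - 2×16 + 26)/3 = 128.0
q₂* = (390 - 2×26 + 16)/3 = 118.0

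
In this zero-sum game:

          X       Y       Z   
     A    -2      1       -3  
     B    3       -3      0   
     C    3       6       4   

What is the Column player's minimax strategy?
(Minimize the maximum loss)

Column should play X, value = 3

Work:
Column player minimizes Row's maximum payoff:
Column X: max payoff to Row = 3
Column Y: max payoff to Row = 6
Column Z: max payoff to Row = 4
Minimum is 3, achieved by column X.
Minimax strategy: X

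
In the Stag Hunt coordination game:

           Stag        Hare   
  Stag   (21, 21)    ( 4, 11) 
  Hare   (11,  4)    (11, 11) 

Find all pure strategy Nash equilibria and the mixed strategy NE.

Pure NE: (Stag, Stag) and (Hare, Hare); Mixed NE: p = 0.4118, q = 0.4118

Work:
Check pure NE:
(Stag, Stag): (21, 21) - no unilateral deviation beneficial
(Hare, Hare): (11, 11) - no unilateral deviation beneficial
Mixed NE: P1 plays Stag with p = 0.4118, P2 plays Stag with q = 0.4118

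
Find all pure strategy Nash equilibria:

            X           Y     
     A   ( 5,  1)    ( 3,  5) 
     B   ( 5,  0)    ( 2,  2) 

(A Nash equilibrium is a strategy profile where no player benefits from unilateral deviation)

Nash equilibrium: (A, Y)

Work:
Best responses:
  P1 vs X: payoffs [5, 5] → best response A/B (payoff 5)
  P1 vs Y: payoffs [3, 2] → best response A (payoff 3)
  P2 vs A: payoffs [1, 5] → best response Y (payoff 5)
  P2 vs B: payoffs [0, 2] → best response Y (payoff 2)
Mutual best responses: (A,Y) → Nash equilibria.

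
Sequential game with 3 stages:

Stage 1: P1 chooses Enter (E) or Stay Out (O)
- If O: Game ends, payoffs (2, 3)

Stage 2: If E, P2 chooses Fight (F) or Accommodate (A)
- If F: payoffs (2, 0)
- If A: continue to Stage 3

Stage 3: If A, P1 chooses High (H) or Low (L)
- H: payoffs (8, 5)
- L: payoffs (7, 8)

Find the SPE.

SPE: (E, A, H); Outcome (8, 5)

Work:
Stage 3: P1 chooses H (8 vs 7)
Stage 2: P2: F->0, A->5 (anticipating H). Choose A
Stage 1: P1: O->2, E->8 (anticipating A, H). Choose E
SPE path: E -> A -> H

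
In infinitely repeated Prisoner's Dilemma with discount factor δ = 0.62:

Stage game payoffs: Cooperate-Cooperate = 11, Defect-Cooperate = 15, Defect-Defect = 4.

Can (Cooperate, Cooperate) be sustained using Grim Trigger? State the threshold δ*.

δ* = 0.3636; since δ = 0.62 ≥ 0.3636, cooperation can be sustained

Work:
For Grim Trigger:
Cooperate forever: 11/(1-δ)
Defect then punished: 15 + 4·δ/(1-δ)
Need: 11/(1-δ) ≥ 15 + 4·δ/(1-δ)
Solving: δ ≥ (T-R)/(T-P) = (15-11)/(15-4) = 0.3636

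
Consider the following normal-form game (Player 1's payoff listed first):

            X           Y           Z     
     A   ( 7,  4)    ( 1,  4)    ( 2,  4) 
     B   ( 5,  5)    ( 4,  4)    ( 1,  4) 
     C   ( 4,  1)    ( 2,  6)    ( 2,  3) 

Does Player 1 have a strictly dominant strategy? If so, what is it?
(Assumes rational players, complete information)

No strictly dominant strategy exists for Player 1

Work:
A strategy strictly dominates another if it gives a strictly higher payoff against every opponent action. Compare each pair of P1's strategies column-by-column:
  A vs B: [7 vs 5, 1 vs 4, 2 vs 1] → A does not strictly dominate B (column Y: 1 ≤ 4)
  A vs C: [7 vs 4, 1 vs 2, 2 vs 2] → A does not strictly dominate C (column Y: 1 ≤ 2)
  B vs A: [5 vs 7, 4 vs 1, 1 vs 2] → B does not strictly dominate A (column X: 5 ≤ 7)
  B vs C: [5 vs 4, 4 vs 2, 1 vs 2] → B does not strictly dominate C (column Z: 1 ≤ 2)
  C vs A: [4 vs 7, 2 vs 1, 2 vs 2] → C does not strictly dominate A (column X: 4 ≤ 7)
  C vs B: [4 vs 5, 2 vs 4, 2 vs 1] → C does not strictly dominate B (column X: 4 ≤ 5)
No single strategy strictly dominates all others → no strictly dominant strategy.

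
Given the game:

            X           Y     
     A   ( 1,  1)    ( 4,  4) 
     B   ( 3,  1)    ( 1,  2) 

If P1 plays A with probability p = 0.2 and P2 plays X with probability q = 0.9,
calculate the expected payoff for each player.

E[P1] = 2.5, E[P2] = 1.14

Work:
E[P1] = p·q·π₁(A,X) + p·(1-q)·π₁(A,Y) + (1-p)·q·π₁(B,X) + (1-p)·(1-q)·π₁(B,Y)
= 0.2·0.9·1 + 0.2·0.1·4 + 0.8·0.9·3 + 0.8·0.1·1
= 2.5

E[P2] = 1.14 (similar calculation)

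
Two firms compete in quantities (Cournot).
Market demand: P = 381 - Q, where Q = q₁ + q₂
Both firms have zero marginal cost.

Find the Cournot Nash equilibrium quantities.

q₁* = q₂* = 127.0; P* = 127.0

Work:
Profit: π_i = P·q_i = (a - q_i - q_j)·q_i
FOC: ∂π_i/∂q_i = a - 2q_i - q_j = 0
Reaction function: q_i = (381 - q_j)/2
Symmetry: q* = 381/3 = 127.0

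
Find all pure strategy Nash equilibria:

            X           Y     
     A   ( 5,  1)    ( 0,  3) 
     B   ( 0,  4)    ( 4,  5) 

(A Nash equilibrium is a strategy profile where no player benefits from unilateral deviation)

Nash equilibrium: (B, Y)

Work:
Best responses:
  P1 vs X: payoffs [5, 0] → best response A (payoff 5)
  P1 vs Y: payoffs [0, 4] → best response B (payoff 4)
  P2 vs A: payoffs [1, 3] → best response Y (payoff 3)
  P2 vs B: payoffs [4, 5] → best response Y (payoff 5)
Mutual best responses: (B,Y) → Nash equilibria.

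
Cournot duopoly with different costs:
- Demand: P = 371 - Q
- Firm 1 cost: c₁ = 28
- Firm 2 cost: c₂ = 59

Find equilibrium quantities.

q₁* = 124.67, q₂* = 93.67

Work:
Reaction: q₁ = (371 - 28 - q₂)/2
Reaction: q₂ = (371 - 59 - q₁)/2
Solve simultaneously:
q₁* = (371 - 2×28 + 59)/3 = 124.67
q₂* = (371 - 2×59 + 28)/3 = 93.67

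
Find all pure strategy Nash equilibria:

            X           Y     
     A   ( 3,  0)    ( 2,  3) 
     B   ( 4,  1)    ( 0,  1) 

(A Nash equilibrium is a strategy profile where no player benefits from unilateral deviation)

Nash equilibrium: (A, Y), (B, X)

Work:
Best responses:
  P1 vs X: payoffs [3, 4] → best response B (payoff 4)
  P1 vs Y: payoffs [2, 0] → best response A (payoff 2)
  P2 vs A: payoffs [0, 3] → best response Y (payoff 3)
  P2 vs B: payoffs [1, 1] → best response X/Y (payoff 1)
Mutual best responses: (A,Y), (B,X) → Nash equilibria.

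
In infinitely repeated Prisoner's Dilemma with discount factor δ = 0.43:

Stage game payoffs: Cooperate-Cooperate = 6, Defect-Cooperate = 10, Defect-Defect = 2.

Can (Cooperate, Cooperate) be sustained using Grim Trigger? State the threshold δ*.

δ* = 0.5; since δ = 0.43 < 0.5, cooperation cannot be sustained

Work:
For Grim Trigger:
Cooperate forever: 6/(1-δ)
Defect then punished: 10 + 2·δ/(1-δ)
Need: 6/(1-δ) ≥ 10 + 2·δ/(1-δ)
Solving: δ ≥ (T-R)/(T-P) = (10-6)/(10-2) = 0.5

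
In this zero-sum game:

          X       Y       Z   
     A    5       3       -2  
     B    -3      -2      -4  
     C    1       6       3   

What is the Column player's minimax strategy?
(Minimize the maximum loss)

Column should play Z, value = 3

Work:
Column player minimizes Row's maximum payoff:
Column X: max payoff to Row = 5
Column Y: max payoff to Row = 6
Column Z: max payoff to Row = 3
Minimum is 3, achieved by column Z.
Minimax strategy: Z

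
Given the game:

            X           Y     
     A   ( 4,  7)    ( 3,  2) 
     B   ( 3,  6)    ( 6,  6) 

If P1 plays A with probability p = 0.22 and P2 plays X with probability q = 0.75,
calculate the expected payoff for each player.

E[P1] = 3.75, E[P2] = 5.945

Work:
E[P1] = p·q·π₁(A,X) + p·(1-q)·π₁(A,Y) + (1-p)·q·π₁(B,X) + (1-p)·(1-q)·π₁(B,Y)
= 0.22·0.75·4 + 0.22·0.25·3 + 0.78·0.75·3 + 0.78·0.25·6
= 3.75

E[P2] = 5.945 (similar calculation)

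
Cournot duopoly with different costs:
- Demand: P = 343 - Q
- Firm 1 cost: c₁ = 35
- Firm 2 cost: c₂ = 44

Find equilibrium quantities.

q₁* = 105.67, q₂* = 96.67

Work:
Reaction: q₁ = (343 - 35 - q₂)/2
Reaction: q₂ = (343 - 44 - q₁)/2
Solve simultaneously:
q₁* = (343 - 2×35 + 44)/3 = 105.67
q₂* = (343 - 2×44 + 35)/3 = 96.67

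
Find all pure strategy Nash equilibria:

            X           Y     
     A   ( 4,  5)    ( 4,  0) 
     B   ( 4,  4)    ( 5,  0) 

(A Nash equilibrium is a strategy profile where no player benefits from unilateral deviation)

Nash equilibrium: (A, X), (B, X)

Work:
Best responses:
  P1 vs X: payoffs [4, 4] → best response A/B (payoff 4)
  P1 vs Y: payoffs [4, 5] → best response B (payoff 5)
  P2 vs A: payoffs [5, 0] → best response X (payoff 5)
  P2 vs B: payoffs [4, 0] → best response X (payoff 4)
Mutual best responses: (A,X), (B,X) → Nash equilibria.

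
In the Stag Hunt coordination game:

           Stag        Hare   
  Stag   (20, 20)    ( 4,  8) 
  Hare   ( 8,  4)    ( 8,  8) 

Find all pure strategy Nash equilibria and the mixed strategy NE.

Pure NE: (Stag, Stag) and (Hare, Hare); Mixed NE: p = 0.25, q = 0.25

Work:
Check pure NE:
(Stag, Stag): (20, 20) - no unilateral deviation beneficial
(Hare, Hare): (8, 8) - no unilateral deviation beneficial
Mixed NE: P1 plays Stag with p = 0.25, P2 plays Stag with q = 0.25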